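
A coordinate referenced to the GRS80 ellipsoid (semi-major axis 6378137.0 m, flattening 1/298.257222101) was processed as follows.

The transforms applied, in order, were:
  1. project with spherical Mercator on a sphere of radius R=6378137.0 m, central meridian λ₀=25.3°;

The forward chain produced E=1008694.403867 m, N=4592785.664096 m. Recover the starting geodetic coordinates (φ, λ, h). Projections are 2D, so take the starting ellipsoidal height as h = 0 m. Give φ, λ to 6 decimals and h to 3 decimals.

start: E=1008694.4039, N=4592785.6641 m
→ merc⁻¹: φ=38.09451100°, λ=34.36125600°

φ=38.094511°, λ=34.361256°, h=0.000 m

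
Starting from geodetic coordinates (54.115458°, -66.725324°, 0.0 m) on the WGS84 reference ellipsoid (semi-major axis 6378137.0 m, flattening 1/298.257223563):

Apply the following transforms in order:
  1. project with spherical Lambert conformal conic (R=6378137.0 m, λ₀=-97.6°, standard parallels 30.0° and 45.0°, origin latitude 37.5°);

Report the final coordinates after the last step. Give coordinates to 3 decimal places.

E=2053562.645 m, N=2202026.809 m

start: φ=54.115458°, λ=-66.725324°, h=0.000 m
→ lcc (R=6378137.0, λ₀=-97.6°): E=2053562.6453, N=2202026.8085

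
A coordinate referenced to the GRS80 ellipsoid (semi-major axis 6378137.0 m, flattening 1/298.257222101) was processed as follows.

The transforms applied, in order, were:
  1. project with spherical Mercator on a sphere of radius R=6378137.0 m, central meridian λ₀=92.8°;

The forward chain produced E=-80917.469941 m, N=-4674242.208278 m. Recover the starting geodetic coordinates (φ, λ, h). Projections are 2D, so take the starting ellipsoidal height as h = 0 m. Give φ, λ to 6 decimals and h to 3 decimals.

start: E=-80917.4699, N=-4674242.2083 m
→ merc⁻¹: φ=-38.66811100°, λ=92.07310600°

φ=-38.668111°, λ=92.073106°, h=0.000 m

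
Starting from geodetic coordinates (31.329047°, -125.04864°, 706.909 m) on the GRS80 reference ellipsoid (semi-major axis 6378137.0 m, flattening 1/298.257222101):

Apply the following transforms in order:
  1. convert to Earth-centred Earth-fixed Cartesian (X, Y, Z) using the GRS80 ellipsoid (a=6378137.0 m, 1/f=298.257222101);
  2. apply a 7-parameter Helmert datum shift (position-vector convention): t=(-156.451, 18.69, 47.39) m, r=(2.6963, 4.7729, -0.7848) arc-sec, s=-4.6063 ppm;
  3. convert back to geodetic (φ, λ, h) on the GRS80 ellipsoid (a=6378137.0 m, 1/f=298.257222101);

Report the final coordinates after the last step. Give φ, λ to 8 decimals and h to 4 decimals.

φ=31.32921198°, λ=-125.04940004°, h=765.9184 m

start: φ=31.329047°, λ=-125.048640°, h=706.909 m
→ ECEF (a=6378137.000, f=1/298.257222101): X=-3131914.1431, Y=-4464765.1096, Z=3297478.2953
→ Helmert 7p (PV): X=-3131996.8529, Y=-4464757.0418, Z=3297524.6040
→ geod (Bowring, a=6378137.000): φ=31.32921198°, λ=-125.04940004°, h=765.9184 m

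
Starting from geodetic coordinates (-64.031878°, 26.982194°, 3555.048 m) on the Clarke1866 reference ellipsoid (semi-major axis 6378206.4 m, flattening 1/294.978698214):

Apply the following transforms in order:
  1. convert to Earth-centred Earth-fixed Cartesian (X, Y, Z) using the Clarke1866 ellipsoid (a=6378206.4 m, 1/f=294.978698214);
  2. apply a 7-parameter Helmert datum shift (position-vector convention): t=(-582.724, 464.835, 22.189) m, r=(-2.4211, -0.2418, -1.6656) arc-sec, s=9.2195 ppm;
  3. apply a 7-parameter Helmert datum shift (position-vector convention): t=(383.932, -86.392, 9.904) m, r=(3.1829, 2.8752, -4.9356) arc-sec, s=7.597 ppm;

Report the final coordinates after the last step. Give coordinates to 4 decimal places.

X=2496859.4283 m, Y=1271673.4562 m, Z=-5714366.6045 m

start: φ=-64.031878°, λ=26.982194°, h=3555.048 m
→ ECEF (a=6378206.400, f=1/294.978698214): X=2497048.4918, Y=1271332.4275, Z=-5714275.4318
→ Helmert 7p (PV): X=2496505.7543, Y=1271721.7458, Z=-5714317.9211
→ Helmert 7p (PV): X=2496859.4283, Y=1271673.4562, Z=-5714366.6045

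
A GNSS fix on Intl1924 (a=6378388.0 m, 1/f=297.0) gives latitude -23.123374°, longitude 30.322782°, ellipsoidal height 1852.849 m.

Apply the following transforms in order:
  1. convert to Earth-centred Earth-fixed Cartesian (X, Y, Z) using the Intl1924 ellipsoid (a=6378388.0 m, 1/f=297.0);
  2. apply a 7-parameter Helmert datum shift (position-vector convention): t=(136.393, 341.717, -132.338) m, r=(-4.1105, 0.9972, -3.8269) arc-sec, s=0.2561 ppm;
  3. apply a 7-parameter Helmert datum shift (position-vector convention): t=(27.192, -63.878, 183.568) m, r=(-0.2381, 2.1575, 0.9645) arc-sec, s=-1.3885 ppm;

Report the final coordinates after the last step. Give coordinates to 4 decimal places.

X=5067722.7025 m, Y=2964099.3361 m, Z=-2490136.5452 m

start: φ=-23.123374°, λ=30.322782°, h=1852.849 m
→ ECEF (a=6378388.000, f=1/297.0): X=5067561.8116, Y=2963947.6741, Z=-2490050.6000
→ Helmert 7p (PV): X=5067742.4552, Y=2964146.5076, Z=-2490267.1415
→ Helmert 7p (PV): X=5067722.7025, Y=2964099.3361, Z=-2490136.5452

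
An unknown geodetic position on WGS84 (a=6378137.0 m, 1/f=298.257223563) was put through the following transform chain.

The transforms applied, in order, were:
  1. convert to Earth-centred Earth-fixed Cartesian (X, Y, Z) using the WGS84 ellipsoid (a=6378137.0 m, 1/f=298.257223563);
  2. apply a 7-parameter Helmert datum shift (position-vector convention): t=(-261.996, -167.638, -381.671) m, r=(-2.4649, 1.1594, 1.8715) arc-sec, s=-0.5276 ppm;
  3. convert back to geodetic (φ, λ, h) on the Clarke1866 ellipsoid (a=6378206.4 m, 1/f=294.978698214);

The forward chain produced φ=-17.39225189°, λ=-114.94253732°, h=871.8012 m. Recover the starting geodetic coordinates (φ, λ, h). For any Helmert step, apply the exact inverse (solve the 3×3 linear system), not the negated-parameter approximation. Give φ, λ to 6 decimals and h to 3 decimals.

φ=-17.389208°, λ=-114.941486°, h=558.976 m

start: φ=-17.392252°, λ=-114.942537°, h=871.801 m
→ ECEF (a=6378206.400, f=1/294.978698214): X=-2567901.8088, Y=-5521333.6164, Z=-1894449.6844
→ Helmert⁻¹: X=-2567680.6153, Y=-5521122.9587, Z=-1894149.4239
→ geod (Bowring, a=6378137.000): φ=-17.38920800°, λ=-114.94148600°, h=558.9760 m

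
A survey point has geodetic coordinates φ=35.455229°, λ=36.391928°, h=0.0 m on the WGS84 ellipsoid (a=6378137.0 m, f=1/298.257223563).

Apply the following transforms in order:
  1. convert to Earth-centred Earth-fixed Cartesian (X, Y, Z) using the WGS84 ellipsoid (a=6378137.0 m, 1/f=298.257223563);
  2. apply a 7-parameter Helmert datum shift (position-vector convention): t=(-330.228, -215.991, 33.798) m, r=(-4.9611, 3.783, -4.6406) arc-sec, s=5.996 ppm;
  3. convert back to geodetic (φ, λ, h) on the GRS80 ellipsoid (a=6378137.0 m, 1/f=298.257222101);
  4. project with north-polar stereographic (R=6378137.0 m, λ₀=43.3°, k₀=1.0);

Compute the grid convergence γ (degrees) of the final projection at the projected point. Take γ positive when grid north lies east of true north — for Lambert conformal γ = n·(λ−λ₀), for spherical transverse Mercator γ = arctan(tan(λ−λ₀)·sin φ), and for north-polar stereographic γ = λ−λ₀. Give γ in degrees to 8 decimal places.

start: φ=35.455229°, λ=36.391928°, h=0.000 m
→ ECEF (a=6378137.000, f=1/298.257223563): X=4186924.2070, Y=3085956.3530, Z=3679122.8852
→ Helmert 7p (PV): X=4186755.9903, Y=3085753.1574, Z=3679027.7283
→ geod (Bowring, a=6378137.000): φ=35.45586866°, λ=36.39122556°, h=-263.7000 m
→ into stereo (λ₀=43.3°): φ=35.45586866°, λ−λ₀=-6.90877444°
convergence γ = -6.90877444°

-6.90877444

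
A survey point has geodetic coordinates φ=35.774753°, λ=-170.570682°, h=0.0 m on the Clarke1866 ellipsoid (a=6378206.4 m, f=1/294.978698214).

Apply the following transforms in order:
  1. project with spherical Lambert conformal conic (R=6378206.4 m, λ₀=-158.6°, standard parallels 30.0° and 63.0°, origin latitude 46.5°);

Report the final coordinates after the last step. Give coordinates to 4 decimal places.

start: φ=35.774753°, λ=-170.570682°, h=0.000 m
→ lcc (R=6378206.4, λ₀=-158.6°): E=-1052246.8172, N=-1071314.3485

E=-1052246.8172 m, N=-1071314.3485 m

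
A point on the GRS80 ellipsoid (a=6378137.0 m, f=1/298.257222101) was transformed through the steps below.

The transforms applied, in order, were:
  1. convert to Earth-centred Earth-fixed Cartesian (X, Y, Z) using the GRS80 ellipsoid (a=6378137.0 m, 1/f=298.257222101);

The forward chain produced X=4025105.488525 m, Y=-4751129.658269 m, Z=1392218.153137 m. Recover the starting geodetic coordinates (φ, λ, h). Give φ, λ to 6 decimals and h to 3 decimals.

start: X=4025105.4885, Y=-4751129.6583, Z=1392218.1531 m
→ geod (Bowring, a=6378137.000): φ=12.68507400°, λ=-49.72909100°, h=3558.2490 m

φ=12.685074°, λ=-49.729091°, h=3558.249 m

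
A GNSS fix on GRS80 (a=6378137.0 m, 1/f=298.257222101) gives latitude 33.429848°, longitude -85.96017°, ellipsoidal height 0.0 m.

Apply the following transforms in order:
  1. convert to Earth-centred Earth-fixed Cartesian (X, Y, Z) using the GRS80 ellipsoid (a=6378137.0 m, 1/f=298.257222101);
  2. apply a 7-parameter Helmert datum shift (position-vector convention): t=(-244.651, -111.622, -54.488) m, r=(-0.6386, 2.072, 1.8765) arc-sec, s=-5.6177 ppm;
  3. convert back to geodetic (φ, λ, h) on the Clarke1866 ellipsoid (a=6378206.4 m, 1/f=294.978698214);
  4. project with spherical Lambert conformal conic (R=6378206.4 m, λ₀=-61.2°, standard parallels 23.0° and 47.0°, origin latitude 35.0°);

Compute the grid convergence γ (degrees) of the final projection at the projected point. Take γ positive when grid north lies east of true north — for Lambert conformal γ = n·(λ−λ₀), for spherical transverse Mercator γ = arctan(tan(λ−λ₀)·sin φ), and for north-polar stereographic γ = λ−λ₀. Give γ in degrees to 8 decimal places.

start: φ=33.429848°, λ=-85.960170°, h=0.000 m
→ ECEF (a=6378137.000, f=1/298.257222101): X=375382.5850, Y=-5315120.8025, Z=3493843.4018
→ Helmert 7p (PV): X=375219.2761, Y=-5315188.3337, Z=3493781.9713
→ geod (Bowring, a=6378206.400): φ=33.43107819°, λ=-85.96197283°, h=15.4169 m
→ into lcc (λ₀=-61.2°): φ=33.43107819°, λ−λ₀=-24.76197283°
convergence γ = -14.30912486°

-14.30912486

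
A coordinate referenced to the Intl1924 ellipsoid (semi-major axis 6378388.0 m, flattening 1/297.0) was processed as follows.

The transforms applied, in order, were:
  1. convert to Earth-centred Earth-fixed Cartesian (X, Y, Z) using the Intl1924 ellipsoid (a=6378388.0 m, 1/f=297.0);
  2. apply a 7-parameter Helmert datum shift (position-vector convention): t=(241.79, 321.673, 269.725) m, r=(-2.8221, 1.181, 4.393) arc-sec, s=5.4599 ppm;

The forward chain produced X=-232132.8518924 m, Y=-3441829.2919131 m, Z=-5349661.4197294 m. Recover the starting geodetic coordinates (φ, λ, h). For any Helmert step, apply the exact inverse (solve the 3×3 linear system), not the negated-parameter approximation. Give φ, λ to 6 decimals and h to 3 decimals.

start: X=-232132.8519, Y=-3441829.2919, Z=-5349661.4197 m
→ Helmert⁻¹: X=-232416.0496, Y=-3442054.0236, Z=-5349950.3595
→ geod (Bowring, a=6378388.000): φ=-57.35994000°, λ=-93.86289000°, h=2627.6020 m

φ=-57.359940°, λ=-93.862890°, h=2627.602 m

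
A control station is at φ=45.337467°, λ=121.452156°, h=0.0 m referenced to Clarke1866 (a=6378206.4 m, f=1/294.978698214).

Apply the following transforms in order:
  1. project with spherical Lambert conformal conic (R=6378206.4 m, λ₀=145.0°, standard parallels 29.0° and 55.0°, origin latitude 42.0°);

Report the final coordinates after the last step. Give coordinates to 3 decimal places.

E=-1774511.558 m, N=609845.372 m

start: φ=45.337467°, λ=121.452156°, h=0.000 m
→ lcc (R=6378206.4, λ₀=145.0°): E=-1774511.5577, N=609845.3720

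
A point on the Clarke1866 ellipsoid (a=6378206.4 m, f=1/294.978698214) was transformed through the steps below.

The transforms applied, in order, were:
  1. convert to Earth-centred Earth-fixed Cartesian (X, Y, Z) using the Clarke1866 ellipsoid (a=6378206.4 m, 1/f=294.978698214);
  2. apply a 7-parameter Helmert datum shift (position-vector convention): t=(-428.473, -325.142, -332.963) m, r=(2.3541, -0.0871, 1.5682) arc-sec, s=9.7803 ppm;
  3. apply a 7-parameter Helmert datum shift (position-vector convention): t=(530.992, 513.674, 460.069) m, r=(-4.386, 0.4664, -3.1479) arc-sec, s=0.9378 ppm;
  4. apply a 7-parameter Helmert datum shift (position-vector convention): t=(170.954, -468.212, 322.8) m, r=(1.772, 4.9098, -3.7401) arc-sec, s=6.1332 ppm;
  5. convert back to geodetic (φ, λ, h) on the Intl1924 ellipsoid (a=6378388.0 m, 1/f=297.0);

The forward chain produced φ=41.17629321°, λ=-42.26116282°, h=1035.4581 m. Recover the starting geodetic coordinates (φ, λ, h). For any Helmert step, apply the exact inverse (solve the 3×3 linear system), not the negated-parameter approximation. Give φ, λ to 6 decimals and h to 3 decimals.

φ=41.177909°, λ=-42.260315°, h=583.385 m

start: φ=41.176293°, λ=-42.261163°, h=1035.458 m
→ ECEF (a=6378388.000, f=1/297.0): X=3558873.1230, Y=-3233918.4150, Z=4177932.2065
→ Helmert⁻¹: X=3558639.5280, Y=-3233329.9544, Z=4177696.2694
→ Helmert⁻¹: X=3558145.1075, Y=-3233875.1163, Z=4177171.5637
→ Helmert⁻¹: X=3558515.9572, Y=-3233497.7266, Z=4177499.0711
→ geod (Bowring, a=6378206.400): φ=41.17790900°, λ=-42.26031500°, h=583.3850 m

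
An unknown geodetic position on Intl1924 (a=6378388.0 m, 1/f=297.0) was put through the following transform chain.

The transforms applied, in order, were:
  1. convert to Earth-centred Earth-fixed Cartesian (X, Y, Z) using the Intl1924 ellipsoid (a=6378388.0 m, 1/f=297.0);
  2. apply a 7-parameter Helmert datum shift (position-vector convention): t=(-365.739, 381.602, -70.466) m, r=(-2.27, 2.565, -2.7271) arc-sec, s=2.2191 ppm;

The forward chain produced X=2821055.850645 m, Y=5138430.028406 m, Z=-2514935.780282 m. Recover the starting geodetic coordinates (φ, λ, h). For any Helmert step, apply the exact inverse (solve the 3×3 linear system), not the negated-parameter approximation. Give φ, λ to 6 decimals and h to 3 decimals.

start: X=2821055.8506, Y=5138430.0284, Z=-2514935.7803 m
→ Helmert⁻¹: X=2821378.6683, Y=5138102.0027, Z=-2514768.1022
→ geod (Bowring, a=6378388.000): φ=-23.36020600°, λ=61.22841000°, h=3391.3600 m

φ=-23.360206°, λ=61.228410°, h=3391.360 m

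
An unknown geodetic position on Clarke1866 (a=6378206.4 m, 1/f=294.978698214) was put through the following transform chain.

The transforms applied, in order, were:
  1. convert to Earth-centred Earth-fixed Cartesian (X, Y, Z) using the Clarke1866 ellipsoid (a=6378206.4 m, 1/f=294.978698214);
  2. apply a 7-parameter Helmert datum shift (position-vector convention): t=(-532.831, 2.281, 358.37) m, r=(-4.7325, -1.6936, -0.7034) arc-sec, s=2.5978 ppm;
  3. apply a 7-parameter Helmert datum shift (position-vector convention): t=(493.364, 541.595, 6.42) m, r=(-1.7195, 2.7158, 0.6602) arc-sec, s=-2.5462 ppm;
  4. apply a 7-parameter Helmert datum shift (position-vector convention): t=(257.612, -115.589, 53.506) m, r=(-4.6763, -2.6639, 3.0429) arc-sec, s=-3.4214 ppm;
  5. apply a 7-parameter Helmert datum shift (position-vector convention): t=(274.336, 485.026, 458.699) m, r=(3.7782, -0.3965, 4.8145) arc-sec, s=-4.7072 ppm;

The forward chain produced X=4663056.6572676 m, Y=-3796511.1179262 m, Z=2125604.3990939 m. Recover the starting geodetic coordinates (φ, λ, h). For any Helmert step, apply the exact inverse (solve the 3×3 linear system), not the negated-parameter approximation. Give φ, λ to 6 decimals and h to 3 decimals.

start: X=4663056.6573, Y=-3796511.1179, Z=2125604.3991 m
→ Helmert⁻¹: X=4662719.7262, Y=-3797083.9233, Z=2125216.2926
→ Helmert⁻¹: X=4662449.4947, Y=-3797098.2848, Z=2125023.7570
→ Helmert⁻¹: X=4661927.8660, Y=-3797682.1862, Z=2125052.4705
→ Helmert⁻¹: X=4662478.9801, Y=-3797707.4473, Z=2124563.1644
→ geod (Bowring, a=6378206.400): φ=19.58099400°, λ=-39.16369000°, h=1904.2460 m

φ=19.580994°, λ=-39.163690°, h=1904.246 m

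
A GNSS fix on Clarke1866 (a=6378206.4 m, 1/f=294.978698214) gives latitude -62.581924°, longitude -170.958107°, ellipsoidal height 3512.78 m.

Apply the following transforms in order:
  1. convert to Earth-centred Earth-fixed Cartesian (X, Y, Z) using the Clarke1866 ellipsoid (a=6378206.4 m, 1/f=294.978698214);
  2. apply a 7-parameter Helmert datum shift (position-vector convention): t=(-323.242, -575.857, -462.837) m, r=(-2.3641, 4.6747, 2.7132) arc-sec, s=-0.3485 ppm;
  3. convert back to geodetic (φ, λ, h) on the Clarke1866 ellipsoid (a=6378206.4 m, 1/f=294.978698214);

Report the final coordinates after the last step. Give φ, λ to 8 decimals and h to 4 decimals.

start: φ=-62.581924°, λ=-170.958107°, h=3512.780 m
→ ECEF (a=6378206.400, f=1/294.978698214): X=-2909902.5013, Y=-463064.5408, Z=-5641595.5322
→ Helmert 7p (PV): X=-2910346.4968, Y=-463743.1742, Z=-5641985.1469
→ geod (Bowring, a=6378206.400): φ=-62.57919342°, λ=-170.94643377°, h=4109.6861 m

φ=-62.57919342°, λ=-170.94643377°, h=4109.6861 m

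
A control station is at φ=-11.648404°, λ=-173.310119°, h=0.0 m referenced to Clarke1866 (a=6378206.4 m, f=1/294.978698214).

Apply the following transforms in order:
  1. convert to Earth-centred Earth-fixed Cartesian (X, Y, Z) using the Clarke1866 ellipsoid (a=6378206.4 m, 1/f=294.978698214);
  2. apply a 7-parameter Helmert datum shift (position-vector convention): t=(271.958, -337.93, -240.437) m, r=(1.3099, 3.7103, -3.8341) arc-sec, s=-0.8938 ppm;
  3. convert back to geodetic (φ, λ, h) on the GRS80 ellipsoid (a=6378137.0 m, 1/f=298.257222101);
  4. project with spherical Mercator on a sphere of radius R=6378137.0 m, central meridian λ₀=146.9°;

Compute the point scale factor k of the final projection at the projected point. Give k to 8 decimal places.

start: φ=-11.648404°, λ=-173.310119°, h=0.000 m
→ ECEF (a=6378206.400, f=1/294.978698214): X=-6205170.2801, Y=-727828.9825, Z=-1279254.2013
→ Helmert 7p (PV): X=-6204929.3162, Y=-728042.7949, Z=-1279386.4983
→ geod (Bowring, a=6378137.000): φ=-11.64911872°, λ=-173.30791404°, h=-123.5501 m
→ into merc (λ₀=146.9°): φ=-11.64911872°, λ−λ₀=39.79208596°
scale k = 1.02103067

1.02103067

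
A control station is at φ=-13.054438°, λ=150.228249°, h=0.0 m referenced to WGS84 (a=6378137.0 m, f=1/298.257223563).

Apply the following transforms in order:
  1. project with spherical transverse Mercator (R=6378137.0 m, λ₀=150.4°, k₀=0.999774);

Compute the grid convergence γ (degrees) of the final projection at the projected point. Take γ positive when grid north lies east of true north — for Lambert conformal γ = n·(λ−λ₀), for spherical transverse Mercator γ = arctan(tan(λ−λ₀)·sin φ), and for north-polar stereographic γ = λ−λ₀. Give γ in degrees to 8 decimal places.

start: φ=-13.054438°, λ=150.228249°, h=0.000 m
→ into tm (λ₀=150.4°): φ=-13.05443800°, λ−λ₀=-0.17175100°
convergence γ = 0.03879466°

0.03879466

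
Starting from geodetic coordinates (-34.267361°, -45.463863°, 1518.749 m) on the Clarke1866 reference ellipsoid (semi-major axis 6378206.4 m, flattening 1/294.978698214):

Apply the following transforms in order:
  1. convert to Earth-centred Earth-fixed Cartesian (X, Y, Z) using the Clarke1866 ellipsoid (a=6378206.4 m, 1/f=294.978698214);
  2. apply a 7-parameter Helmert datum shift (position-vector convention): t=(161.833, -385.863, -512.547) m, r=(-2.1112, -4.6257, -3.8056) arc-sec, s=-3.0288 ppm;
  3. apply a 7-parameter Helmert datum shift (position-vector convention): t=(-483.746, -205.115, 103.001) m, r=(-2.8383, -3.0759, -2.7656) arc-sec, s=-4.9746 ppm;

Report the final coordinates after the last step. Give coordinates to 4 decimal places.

X=3701428.9468 m, Y=-3762960.5846 m, Z=-3571816.0678 m

start: φ=-34.267361°, λ=-45.463863°, h=1518.749 m
→ ECEF (a=6378206.400, f=1/294.978698214): X=3701766.9842, Y=-3762196.0764, Z=-3571663.6124
→ Helmert 7p (PV): X=3701928.2907, Y=-3762675.3994, Z=-3572043.8185
→ Helmert 7p (PV): X=3701428.9468, Y=-3762960.5846, Z=-3571816.0678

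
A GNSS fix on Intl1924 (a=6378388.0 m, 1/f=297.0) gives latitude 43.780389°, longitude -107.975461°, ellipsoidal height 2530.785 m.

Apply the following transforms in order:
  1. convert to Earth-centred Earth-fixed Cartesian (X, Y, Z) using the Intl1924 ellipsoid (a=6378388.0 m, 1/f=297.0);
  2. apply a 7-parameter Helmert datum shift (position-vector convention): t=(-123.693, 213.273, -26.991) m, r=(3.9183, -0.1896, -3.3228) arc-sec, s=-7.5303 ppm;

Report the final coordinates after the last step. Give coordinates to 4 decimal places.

start: φ=43.780389°, λ=-107.975461°, h=2530.785 m
→ ECEF (a=6378388.000, f=1/297.0): X=-1424058.5451, Y=-4389196.9768, Z=4392335.1581
→ Helmert 7p (PV): X=-1424246.2586, Y=-4389011.1494, Z=4392190.4040

X=-1424246.2586 m, Y=-4389011.1494 m, Z=4392190.4040 m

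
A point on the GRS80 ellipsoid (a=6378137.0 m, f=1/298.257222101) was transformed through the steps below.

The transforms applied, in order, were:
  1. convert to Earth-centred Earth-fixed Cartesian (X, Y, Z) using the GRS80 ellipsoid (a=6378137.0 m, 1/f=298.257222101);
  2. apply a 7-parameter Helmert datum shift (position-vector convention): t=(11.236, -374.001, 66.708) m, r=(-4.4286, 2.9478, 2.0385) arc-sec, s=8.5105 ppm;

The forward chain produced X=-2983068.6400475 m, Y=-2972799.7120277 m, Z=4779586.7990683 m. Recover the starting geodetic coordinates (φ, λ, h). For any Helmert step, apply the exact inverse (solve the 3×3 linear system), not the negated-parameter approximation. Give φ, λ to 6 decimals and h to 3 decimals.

start: X=-2983068.6400, Y=-2972799.7120, Z=4779586.7991 m
→ Helmert⁻¹: X=-2983152.1691, Y=-2972473.5475, Z=4779372.9617
→ geod (Bowring, a=6378137.000): φ=48.80630600°, λ=-135.10273300°, h=3951.3900 m

φ=48.806306°, λ=-135.102733°, h=3951.390 m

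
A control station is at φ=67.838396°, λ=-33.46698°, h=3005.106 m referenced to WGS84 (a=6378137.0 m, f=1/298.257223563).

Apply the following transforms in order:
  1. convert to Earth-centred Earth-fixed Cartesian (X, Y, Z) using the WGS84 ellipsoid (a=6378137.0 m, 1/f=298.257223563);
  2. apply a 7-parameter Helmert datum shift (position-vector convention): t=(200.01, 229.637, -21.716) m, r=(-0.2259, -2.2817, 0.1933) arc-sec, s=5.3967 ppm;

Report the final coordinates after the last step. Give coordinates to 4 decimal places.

start: φ=67.838396°, λ=-33.466980°, h=3005.106 m
→ ECEF (a=6378137.000, f=1/298.257223563): X=2013795.5438, Y=-1331233.8287, Z=5887100.4752
→ Helmert 7p (PV): X=2013942.5458, Y=-1331003.0412, Z=5887134.2648

X=2013942.5458 m, Y=-1331003.0412 m, Z=5887134.2648 m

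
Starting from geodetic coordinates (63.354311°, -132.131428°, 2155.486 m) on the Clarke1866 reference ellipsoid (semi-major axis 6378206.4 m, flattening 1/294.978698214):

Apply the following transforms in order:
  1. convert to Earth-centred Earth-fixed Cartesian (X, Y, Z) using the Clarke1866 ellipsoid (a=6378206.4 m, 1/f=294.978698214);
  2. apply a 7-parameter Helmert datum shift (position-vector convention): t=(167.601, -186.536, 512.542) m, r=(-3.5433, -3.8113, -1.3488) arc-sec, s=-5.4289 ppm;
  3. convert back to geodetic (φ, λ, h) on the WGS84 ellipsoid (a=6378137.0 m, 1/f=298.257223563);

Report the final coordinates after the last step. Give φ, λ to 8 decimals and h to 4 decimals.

φ=63.35447128°, λ=-132.12968288°, h=2470.1399 m

start: φ=63.354311°, λ=-132.131428°, h=2155.486 m
→ ECEF (a=6378206.400, f=1/294.978698214): X=-1924741.1332, Y=-2127805.7478, Z=5679531.8170
→ Helmert 7p (PV): X=-1924681.9412, Y=-2127870.5812, Z=5680014.5129
→ geod (Bowring, a=6378137.000): φ=63.35447128°, λ=-132.12968288°, h=2470.1399 m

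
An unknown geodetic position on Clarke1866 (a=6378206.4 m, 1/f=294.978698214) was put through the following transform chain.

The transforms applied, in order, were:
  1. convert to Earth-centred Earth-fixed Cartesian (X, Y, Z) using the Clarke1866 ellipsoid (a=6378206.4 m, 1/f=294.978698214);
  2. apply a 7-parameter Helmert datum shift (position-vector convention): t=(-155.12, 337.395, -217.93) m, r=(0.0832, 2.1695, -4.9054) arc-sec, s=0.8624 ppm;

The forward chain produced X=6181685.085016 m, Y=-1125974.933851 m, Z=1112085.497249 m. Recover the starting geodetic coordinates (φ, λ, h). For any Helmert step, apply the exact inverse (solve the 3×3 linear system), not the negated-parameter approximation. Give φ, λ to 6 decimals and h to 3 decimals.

φ=10.105886°, λ=-10.324504°, h=3745.011 m

start: X=6181685.0850, Y=-1125974.9339, Z=1112085.4972 m
→ Helmert⁻¹: X=6181849.9564, Y=-1126163.8918, Z=1112367.9432
→ geod (Bowring, a=6378206.400): φ=10.10588600°, λ=-10.32450400°, h=3745.0110 m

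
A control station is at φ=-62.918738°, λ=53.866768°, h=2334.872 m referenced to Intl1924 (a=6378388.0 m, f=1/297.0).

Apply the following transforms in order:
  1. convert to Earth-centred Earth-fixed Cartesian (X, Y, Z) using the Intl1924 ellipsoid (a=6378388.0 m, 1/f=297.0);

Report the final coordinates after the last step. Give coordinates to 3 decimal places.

start: φ=-62.918738°, λ=53.866768°, h=2334.872 m
→ ECEF (a=6378388.000, f=1/297.0): X=1717467.8430, Y=2352369.0963, Z=-5658064.4924

X=1717467.843 m, Y=2352369.096 m, Z=-5658064.492 m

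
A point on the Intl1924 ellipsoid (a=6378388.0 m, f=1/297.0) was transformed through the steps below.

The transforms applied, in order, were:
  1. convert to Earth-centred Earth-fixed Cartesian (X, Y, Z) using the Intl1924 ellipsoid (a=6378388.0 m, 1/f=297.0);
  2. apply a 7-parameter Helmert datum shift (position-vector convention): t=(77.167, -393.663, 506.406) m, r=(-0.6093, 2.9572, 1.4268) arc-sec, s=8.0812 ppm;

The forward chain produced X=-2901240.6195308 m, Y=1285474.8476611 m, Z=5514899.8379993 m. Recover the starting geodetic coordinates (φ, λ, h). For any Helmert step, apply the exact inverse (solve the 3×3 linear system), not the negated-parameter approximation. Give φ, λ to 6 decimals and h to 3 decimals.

φ=60.245949°, λ=156.097456°, h=74.587 m

start: X=-2901240.6195, Y=1285474.8477, Z=5514899.8380 m
→ Helmert⁻¹: X=-2901364.5041, Y=1285861.8999, Z=5514311.0712
→ geod (Bowring, a=6378388.000): φ=60.24594900°, λ=156.09745600°, h=74.5870 m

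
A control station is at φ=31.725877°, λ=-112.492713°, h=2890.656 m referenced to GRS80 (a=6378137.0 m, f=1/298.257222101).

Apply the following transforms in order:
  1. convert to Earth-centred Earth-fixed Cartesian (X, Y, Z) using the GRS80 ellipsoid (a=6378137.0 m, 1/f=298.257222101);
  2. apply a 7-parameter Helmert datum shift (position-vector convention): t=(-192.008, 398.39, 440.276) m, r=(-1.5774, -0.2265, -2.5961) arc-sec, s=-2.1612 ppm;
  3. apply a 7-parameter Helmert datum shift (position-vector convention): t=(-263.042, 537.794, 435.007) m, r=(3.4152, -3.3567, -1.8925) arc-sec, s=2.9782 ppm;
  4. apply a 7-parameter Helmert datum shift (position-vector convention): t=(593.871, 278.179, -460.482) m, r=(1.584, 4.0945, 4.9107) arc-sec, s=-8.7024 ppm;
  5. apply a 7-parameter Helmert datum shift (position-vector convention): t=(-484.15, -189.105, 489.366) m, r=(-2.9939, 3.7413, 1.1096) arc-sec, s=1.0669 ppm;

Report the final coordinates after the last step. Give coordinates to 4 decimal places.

X=-2078538.4731 m, Y=-5018260.6770 m, Z=3337049.6793 m

start: φ=31.725877°, λ=-112.492713°, h=2890.656 m
→ ECEF (a=6378137.000, f=1/298.257222101): X=-2078313.3618, Y=-5019297.7788, Z=3336135.8262
→ Helmert 7p (PV): X=-2078567.7155, Y=-5018836.8701, Z=3336604.9947
→ Helmert 7p (PV): X=-2078937.2956, Y=-5018350.1976, Z=3336933.0137
→ Helmert 7p (PV): X=-2078139.6184, Y=-5018103.4669, Z=3336446.2226
→ Helmert 7p (PV): X=-2078538.4731, Y=-5018260.6770, Z=3337049.6793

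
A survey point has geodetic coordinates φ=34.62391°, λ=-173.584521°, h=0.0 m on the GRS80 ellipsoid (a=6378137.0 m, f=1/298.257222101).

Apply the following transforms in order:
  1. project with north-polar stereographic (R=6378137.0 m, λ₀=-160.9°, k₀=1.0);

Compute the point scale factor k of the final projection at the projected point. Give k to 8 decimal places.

start: φ=34.623910°, λ=-173.584521°, h=0.000 m
→ into stereo (λ₀=-160.9°): φ=34.62391000°, λ−λ₀=-12.68452100°
scale k = 1.27535794

1.27535794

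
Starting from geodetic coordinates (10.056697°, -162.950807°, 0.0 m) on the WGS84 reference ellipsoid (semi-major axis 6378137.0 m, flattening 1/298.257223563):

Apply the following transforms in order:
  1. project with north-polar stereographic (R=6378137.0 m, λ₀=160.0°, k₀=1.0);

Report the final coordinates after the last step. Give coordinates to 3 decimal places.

start: φ=10.056697°, λ=-162.950807°, h=0.000 m
→ stereo (R=6378137.0, λ₀=160.0°): E=6442558.2331, N=-8534308.3188

E=6442558.233 m, N=-8534308.319 m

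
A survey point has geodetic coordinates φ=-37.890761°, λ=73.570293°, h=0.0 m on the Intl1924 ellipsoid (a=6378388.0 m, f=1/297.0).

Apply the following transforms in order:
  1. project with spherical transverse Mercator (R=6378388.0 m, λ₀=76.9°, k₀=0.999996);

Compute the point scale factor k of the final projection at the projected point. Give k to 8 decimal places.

start: φ=-37.890761°, λ=73.570293°, h=0.000 m
→ into tm (λ₀=76.9°): φ=-37.89076100°, λ−λ₀=-3.32970700°
scale k = 1.00104817

1.00104817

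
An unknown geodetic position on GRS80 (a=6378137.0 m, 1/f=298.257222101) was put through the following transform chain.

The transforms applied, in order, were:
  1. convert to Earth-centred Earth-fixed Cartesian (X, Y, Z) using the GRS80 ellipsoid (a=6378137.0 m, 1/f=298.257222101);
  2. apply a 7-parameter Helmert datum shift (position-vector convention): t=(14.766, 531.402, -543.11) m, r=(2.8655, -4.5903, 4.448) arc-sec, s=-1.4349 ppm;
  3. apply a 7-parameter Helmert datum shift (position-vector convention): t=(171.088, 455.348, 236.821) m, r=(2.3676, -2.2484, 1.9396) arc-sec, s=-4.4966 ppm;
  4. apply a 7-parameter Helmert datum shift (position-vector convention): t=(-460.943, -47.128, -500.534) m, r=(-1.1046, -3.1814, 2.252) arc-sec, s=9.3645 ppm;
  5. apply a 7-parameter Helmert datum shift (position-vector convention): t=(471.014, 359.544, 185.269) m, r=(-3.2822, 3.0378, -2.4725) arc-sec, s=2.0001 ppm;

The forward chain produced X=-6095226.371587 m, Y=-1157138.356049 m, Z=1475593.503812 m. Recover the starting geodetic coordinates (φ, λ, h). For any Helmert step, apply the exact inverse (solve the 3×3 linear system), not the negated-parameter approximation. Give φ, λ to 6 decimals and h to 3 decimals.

start: X=-6095226.3716, Y=-1157138.3560, Z=1475593.5038 m
→ Helmert⁻¹: X=-6095693.0452, Y=-1157592.1299, Z=1475297.0882
→ Helmert⁻¹: X=-6095164.8976, Y=-1157475.5188, Z=1475871.6147
→ Helmert⁻¹: X=-6095358.1958, Y=-1157861.8172, Z=1475721.1623
→ Helmert⁻¹: X=-6095373.8282, Y=-1158242.9267, Z=1476418.1302
→ geod (Bowring, a=6378137.000): φ=13.47216500°, λ=-169.24092700°, h=703.6840 m

φ=13.472165°, λ=-169.240927°, h=703.684 m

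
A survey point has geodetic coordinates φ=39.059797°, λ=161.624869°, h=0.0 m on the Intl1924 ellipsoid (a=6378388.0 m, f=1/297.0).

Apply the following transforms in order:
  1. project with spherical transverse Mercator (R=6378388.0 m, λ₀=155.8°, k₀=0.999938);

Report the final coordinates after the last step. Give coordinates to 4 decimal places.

start: φ=39.059797°, λ=161.624869°, h=0.000 m
→ tm (R=6378388.0, λ₀=155.8°): E=503658.0510, N=4364181.3907

E=503658.0510 m, N=4364181.3907 m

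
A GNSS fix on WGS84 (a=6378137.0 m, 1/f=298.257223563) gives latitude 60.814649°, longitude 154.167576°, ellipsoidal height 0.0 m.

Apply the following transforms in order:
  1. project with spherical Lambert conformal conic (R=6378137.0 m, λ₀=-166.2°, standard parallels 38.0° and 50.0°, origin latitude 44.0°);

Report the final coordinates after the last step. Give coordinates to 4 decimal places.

E=-2160292.5595 m, N=2420993.2684 m

start: φ=60.814649°, λ=154.167576°, h=0.000 m
→ lcc (R=6378137.0, λ₀=-166.2°): E=-2160292.5595, N=2420993.2684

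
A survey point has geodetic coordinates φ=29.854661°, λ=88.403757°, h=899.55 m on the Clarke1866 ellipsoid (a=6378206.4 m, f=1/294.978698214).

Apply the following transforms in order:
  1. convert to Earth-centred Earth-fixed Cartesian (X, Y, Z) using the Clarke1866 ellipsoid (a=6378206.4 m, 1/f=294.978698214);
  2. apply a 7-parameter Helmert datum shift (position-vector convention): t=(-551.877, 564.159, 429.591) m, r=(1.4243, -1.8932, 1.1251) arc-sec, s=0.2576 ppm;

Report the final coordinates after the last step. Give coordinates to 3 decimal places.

start: φ=29.854661°, λ=88.403757°, h=899.550 m
→ ECEF (a=6378206.400, f=1/294.978698214): X=154244.3606, Y=5535037.1471, Z=3156686.1972
→ Helmert 7p (PV): X=153633.3581, Y=5535581.7758, Z=3157156.2376

X=153633.358 m, Y=5535581.776 m, Z=3157156.238 m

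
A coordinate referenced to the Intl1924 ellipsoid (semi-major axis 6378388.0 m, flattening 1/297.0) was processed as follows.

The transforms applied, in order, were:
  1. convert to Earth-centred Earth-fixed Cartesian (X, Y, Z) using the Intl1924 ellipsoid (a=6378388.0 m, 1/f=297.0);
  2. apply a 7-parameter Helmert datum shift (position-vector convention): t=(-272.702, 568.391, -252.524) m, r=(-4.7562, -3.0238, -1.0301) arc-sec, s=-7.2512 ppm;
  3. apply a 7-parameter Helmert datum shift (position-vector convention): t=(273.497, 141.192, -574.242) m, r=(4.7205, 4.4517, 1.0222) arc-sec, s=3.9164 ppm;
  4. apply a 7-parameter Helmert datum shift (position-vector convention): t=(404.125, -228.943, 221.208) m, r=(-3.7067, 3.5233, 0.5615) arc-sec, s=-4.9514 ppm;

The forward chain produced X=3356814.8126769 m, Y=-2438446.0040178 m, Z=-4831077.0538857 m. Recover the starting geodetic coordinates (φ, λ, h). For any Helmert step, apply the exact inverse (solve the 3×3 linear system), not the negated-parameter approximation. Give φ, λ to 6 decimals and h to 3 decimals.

start: X=3356814.8127, Y=-2438446.0040, Z=-4831077.0539 m
→ Helmert⁻¹: X=3356503.1952, Y=-2438151.4494, Z=-4831308.6648
→ Helmert⁻¹: X=3356308.7256, Y=-2438410.2762, Z=-4830587.2619
→ Helmert⁻¹: X=3356547.1331, Y=-2438868.2055, Z=-4830475.2073
→ geod (Bowring, a=6378388.000): φ=-49.53064500°, λ=-36.00216700°, h=1726.3850 m

φ=-49.530645°, λ=-36.002167°, h=1726.385 m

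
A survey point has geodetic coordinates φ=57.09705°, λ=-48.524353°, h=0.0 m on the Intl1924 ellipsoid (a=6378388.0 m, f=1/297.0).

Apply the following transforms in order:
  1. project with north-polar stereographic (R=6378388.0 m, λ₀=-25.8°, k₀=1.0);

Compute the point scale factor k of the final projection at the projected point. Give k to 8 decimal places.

1.08719766

start: φ=57.097050°, λ=-48.524353°, h=0.000 m
→ into stereo (λ₀=-25.8°): φ=57.09705000°, λ−λ₀=-22.72435300°
scale k = 1.08719766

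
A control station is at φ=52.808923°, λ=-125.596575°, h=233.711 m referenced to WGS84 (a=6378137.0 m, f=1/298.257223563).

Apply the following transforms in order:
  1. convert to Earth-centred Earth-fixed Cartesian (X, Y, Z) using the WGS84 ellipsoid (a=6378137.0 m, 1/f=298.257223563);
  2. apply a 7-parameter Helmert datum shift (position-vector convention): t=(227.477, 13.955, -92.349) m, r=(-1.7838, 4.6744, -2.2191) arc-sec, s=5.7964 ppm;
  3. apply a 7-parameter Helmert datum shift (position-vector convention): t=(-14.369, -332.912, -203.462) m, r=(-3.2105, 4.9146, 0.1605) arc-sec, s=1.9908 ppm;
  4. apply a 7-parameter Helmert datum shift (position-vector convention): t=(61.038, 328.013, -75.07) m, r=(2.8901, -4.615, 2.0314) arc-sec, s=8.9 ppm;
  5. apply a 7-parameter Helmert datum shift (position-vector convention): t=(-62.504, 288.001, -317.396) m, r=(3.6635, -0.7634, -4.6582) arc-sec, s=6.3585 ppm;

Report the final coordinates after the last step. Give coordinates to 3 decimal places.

start: φ=52.808923°, λ=-125.596575°, h=233.711 m
→ ECEF (a=6378137.000, f=1/298.257223563): X=-2249008.2985, Y=-3141778.3186, Z=5057904.4540
→ Helmert 7p (PV): X=-2248713.0351, Y=-3141714.6370, Z=5057919.5608
→ Helmert 7p (PV): X=-2248608.9226, Y=-3141976.8269, Z=5057828.6483
→ Helmert 7p (PV): X=-2248650.1188, Y=-3141769.7920, Z=5057704.2573
→ Helmert 7p (PV): X=-2248816.5928, Y=-3141540.8163, Z=5057354.8964

X=-2248816.593 m, Y=-3141540.816 m, Z=5057354.896 m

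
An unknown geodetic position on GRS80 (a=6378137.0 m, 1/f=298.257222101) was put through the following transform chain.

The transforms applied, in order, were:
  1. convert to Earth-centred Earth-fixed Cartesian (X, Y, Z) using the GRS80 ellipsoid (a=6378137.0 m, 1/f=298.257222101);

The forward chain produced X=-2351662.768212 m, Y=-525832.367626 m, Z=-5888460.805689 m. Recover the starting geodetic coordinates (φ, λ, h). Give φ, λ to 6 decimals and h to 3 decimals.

start: X=-2351662.7682, Y=-525832.3676, Z=-5888460.8057 m
→ geod (Bowring, a=6378137.000): φ=-67.87867900°, λ=-167.39597500°, h=2644.7590 m

φ=-67.878679°, λ=-167.395975°, h=2644.759 m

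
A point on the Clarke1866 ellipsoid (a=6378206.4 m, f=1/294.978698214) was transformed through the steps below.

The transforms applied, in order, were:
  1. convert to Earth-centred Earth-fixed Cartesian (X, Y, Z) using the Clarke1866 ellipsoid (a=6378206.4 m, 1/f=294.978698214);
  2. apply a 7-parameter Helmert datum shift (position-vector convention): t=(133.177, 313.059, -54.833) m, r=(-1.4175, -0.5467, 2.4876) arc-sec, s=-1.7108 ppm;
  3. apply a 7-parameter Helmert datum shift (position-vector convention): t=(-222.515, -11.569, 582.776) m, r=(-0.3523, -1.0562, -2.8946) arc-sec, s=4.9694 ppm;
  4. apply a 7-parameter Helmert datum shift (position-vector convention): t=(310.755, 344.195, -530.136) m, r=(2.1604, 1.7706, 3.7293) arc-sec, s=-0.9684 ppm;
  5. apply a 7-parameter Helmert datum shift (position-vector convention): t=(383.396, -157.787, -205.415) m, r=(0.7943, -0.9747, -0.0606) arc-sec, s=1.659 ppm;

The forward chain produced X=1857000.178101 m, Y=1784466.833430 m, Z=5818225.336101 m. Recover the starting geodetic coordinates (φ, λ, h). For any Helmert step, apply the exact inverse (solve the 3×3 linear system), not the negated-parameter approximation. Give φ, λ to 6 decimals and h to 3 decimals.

φ=66.273948°, λ=43.859669°, h=2486.503 m

start: X=1857000.1781, Y=1784466.8334, Z=5818225.3361 m
→ Helmert⁻¹: X=1856640.6724, Y=1784644.6112, Z=5818405.4524
→ Helmert⁻¹: X=1856314.0256, Y=1784329.5287, Z=5818938.4693
→ Helmert⁻¹: X=1856532.0676, Y=1784348.3465, Z=5818320.3208
→ Helmert⁻¹: X=1856439.0032, Y=1783975.9652, Z=5818392.4474
→ geod (Bowring, a=6378206.400): φ=66.27394800°, λ=43.85966900°, h=2486.5030 m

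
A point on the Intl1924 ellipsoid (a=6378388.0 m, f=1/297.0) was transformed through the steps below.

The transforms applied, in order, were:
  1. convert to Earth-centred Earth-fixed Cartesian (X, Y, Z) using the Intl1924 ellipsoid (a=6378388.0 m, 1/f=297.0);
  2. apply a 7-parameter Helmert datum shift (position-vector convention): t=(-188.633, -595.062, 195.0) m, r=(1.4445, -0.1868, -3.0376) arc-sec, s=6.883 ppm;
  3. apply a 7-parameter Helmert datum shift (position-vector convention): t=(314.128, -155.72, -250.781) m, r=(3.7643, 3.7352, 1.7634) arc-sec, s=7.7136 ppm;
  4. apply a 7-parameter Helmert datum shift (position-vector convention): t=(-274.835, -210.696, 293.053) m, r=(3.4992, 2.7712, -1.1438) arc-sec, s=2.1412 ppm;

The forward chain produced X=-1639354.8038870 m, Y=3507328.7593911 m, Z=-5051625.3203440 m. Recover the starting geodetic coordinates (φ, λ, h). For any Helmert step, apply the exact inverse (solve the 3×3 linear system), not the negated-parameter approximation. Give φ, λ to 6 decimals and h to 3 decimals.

start: X=-1639354.8039, Y=3507328.7594, Z=-5051625.3203 m
→ Helmert⁻¹: X=-1639028.0348, Y=3507437.1512, Z=-5051989.0791
→ Helmert⁻¹: X=-1639208.0497, Y=3507487.6347, Z=-5051793.0264
→ Helmert⁻¹: X=-1639064.3719, Y=3507999.0331, Z=-5051976.3364
→ geod (Bowring, a=6378388.000): φ=-52.71850000°, λ=115.04368700°, h=309.8360 m

φ=-52.718500°, λ=115.043687°, h=309.836 m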